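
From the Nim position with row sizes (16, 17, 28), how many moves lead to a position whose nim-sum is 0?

3

Write each in binary and XOR column by column:
  10000  (16)
  10001  (17)
  11100  (28)
  -----
  11101  (29)
The overall nim-sum is X = 29. A row of size p has a winning move iff p XOR X < p (reduce it to p XOR X).
  16: 16 XOR 29 = 13 < 16 — winning move (to 13).
  17: 17 XOR 29 = 12 < 17 — winning move (to 12).
  28: 28 XOR 29 = 1 < 28 — winning move (to 1).
That gives 3 winning moves.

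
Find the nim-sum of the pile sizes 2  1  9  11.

1

Nim-sum: 2 ⊕ 1 ⊕ 9 ⊕ 11 = 1.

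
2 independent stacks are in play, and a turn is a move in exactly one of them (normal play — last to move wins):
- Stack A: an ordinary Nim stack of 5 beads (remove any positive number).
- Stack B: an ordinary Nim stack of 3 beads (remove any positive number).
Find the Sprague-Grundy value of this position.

Stack A is a plain Nim stack of size 5, so its Grundy value is 5.
Stack B is a plain Nim stack of size 3, so its Grundy value is 3.
By the Sprague-Grundy theorem, the Grundy value of a sum of independent games is the XOR of the component values.
Combined value = 5 ⊕ 3 = 6.

6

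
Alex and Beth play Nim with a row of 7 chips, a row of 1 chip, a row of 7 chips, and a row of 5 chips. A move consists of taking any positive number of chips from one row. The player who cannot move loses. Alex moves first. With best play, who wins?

Nim-sum: 7 XOR 1 XOR 7 XOR 5 = 4.
The nim-sum is 4 ≠ 0, so this is an N-position: the player to move can win; Alex has a winning move.

Alex wins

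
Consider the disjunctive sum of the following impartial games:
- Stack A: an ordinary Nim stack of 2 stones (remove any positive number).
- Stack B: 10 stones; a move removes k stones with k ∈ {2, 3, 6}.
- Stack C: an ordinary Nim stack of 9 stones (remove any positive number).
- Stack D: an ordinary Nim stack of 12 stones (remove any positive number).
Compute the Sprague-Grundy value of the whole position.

Stack A is a plain Nim stack of size 2, so its Grundy value is 2.
Build the Grundy sequence for stack B with g(k) = mex{g(k−s) : s ∈ {2, 3, 6}, s ≤ k}:
k:     0  1  2  3  4  5  6  7  8  9 10
g(k):  0  0  1  1  2  0  3  1  2  0  0
So g(10) = 0.
Stack C is a plain Nim stack of size 9, so its Grundy value is 9.
Stack D is a plain Nim stack of size 12, so its Grundy value is 12.
By the Sprague-Grundy theorem, the Grundy value of a sum of independent games is the XOR of the component values.
Combined value = 2 ⊕ 0 ⊕ 9 ⊕ 12 = 7.

7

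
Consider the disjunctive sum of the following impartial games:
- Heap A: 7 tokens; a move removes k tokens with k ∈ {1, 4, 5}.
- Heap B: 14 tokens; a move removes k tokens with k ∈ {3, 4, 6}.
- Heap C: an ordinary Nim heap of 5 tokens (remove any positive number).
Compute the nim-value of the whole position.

7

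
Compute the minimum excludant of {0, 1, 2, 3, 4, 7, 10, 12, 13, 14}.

5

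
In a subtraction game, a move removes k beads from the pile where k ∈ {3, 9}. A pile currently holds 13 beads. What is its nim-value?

0

Compute g(0), g(1), … for moves {3, 9}:
g(0) = mex{} = 0
g(1) = mex{} = 0
g(2) = mex{} = 0
g(3) = mex{0} = 1
g(4) = mex{0} = 1
g(5) = mex{0} = 1
g(6) = mex{1} = 0
g(7) = mex{1} = 0
g(8) = mex{1} = 0
g(9) = mex{0} = 1
g(10) = mex{0} = 1
g(11) = mex{0} = 1
g(12) = mex{1} = 0
g(13) = mex{1} = 0
So g(13) = 0.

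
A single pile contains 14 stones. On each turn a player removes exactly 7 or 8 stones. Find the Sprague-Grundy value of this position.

2

Compute g(0), g(1), … for moves {7, 8}:
k:     0  1  2  3  4  5  6  7  8  9 10 11 12 13 14
g(k):  0  0  0  0  0  0  0  1  1  1  1  1  1  1  2
So g(14) = 2.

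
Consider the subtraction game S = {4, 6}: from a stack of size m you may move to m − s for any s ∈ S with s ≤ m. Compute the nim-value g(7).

Grundy values for subtraction set {4, 6}:
g(0) = mex{} = 0
g(1) = mex{} = 0
g(2) = mex{} = 0
g(3) = mex{} = 0
g(4) = mex{0} = 1
g(5) = mex{0} = 1
g(6) = mex{0} = 1
g(7) = mex{0} = 1
So g(7) = 1.

1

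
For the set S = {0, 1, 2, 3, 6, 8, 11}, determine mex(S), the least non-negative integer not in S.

The values 0, 1, 2, 3 are all present; 4 is the first non-negative integer missing from the set.

4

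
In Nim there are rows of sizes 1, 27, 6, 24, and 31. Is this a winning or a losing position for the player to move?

Winning position

Compute the nim-sum pairwise:
1 XOR 27 = 26
26 XOR 6 = 28
28 XOR 24 = 4
4 XOR 31 = 27
The nim-sum is 27 ≠ 0, so this is an N-position: the player to move can win.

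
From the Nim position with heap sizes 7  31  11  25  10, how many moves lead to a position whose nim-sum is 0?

0

Nim-sum: 7 XOR 31 XOR 11 XOR 25 XOR 10 = 0.
The nim-sum is already 0, so every move leaves a nonzero nim-sum — there are no winning moves.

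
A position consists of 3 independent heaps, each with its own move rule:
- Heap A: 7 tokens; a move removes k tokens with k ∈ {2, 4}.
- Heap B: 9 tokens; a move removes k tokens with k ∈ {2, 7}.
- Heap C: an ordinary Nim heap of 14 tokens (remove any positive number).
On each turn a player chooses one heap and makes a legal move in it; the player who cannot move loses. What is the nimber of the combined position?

14

Grundy values for heap A (subtraction set {2, 4}):
g(0) = mex{} = 0
g(1) = mex{} = 0
g(2) = mex{0} = 1
g(3) = mex{0} = 1
g(4) = mex{0,1} = 2
g(5) = mex{0,1} = 2
g(6) = mex{1,2} = 0
g(7) = mex{1,2} = 0
So g(7) = 0.
For heap B, compute g(0), g(1), … with moves {2, 7}:
k:     0  1  2  3  4  5  6  7  8  9
g(k):  0  0  1  1  0  0  1  1  2  0
So g(9) = 0.
Heap C is a plain Nim heap of size 14, so its Grundy value is 14.
By the Sprague-Grundy theorem, the Grundy value of a sum of independent games is the XOR of the component values.
Combined value = 0 XOR 0 XOR 14 = 14.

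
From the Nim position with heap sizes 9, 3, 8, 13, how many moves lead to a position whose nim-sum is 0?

3

In binary:
  1001  (9)
  0011  (3)
  1000  (8)
  1101  (13)
  ----
  1111  (15)
The overall nim-sum is X = 15. A heap of size p has a winning move iff p XOR X < p (reduce it to p XOR X).
  9: 9 XOR 15 = 6 < 9 — winning move (to 6).
  3: 3 XOR 15 = 12 ≥ 3 — no move.
  8: 8 XOR 15 = 7 < 8 — winning move (to 7).
  13: 13 XOR 15 = 2 < 13 — winning move (to 2).
That gives 3 winning moves.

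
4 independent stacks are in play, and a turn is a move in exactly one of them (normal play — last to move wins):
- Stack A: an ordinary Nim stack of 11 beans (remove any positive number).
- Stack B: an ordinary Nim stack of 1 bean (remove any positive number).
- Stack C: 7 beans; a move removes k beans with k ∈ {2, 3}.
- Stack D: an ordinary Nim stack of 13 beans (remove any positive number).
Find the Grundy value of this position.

Stack A is a plain Nim stack of size 11, so its Grundy value is 11.
Stack B is a plain Nim stack of size 1, so its Grundy value is 1.
Build the Grundy sequence for stack C with g(k) = mex{g(k−s) : s ∈ {2, 3}, s ≤ k}:
g(0) = mex{} = 0
g(1) = mex{} = 0
g(2) = mex{0} = 1
g(3) = mex{0} = 1
g(4) = mex{0,1} = 2
g(5) = mex{1} = 0
g(6) = mex{1,2} = 0
g(7) = mex{0,2} = 1
So g(7) = 1.
Stack D is a plain Nim stack of size 13, so its Grundy value is 13.
By the Sprague-Grundy theorem, the Grundy value of a sum of independent games is the XOR of the component values.
Combined value = 11 XOR 1 XOR 1 XOR 13 = 6.

6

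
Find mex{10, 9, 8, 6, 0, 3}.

1

0 is in the set but 1 is not, so the mex is 1.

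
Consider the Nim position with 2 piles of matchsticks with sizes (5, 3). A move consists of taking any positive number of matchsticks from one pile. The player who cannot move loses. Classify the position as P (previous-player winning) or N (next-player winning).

N-position

Write each in binary and XOR column by column:
  101  (5)
  011  (3)
  ---
  110  (6)
The nim-sum is 6 ≠ 0, so this is an N-position: the player to move can win.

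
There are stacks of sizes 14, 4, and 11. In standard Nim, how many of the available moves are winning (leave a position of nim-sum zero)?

1

Write each in binary and XOR column by column:
  1110  (14)
  0100  (4)
  1011  (11)
  ----
  0001  (1)
The overall nim-sum is X = 1. A stack of size p has a winning move iff p XOR X < p (reduce it to p XOR X).
  14: 14 XOR 1 = 15 ≥ 14 — no move.
  4: 4 XOR 1 = 5 ≥ 4 — no move.
  11: 11 XOR 1 = 10 < 11 — winning move (to 10).
That gives 1 winning move.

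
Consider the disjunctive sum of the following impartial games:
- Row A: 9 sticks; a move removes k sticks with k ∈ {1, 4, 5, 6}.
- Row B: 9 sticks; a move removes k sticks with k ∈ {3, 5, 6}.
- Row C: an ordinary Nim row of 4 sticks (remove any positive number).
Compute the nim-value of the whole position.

Build the Grundy sequence for row A with g(k) = mex{g(k−s) : s ∈ {1, 4, 5, 6}, s ≤ k}:
k:     0  1  2  3  4  5  6  7  8  9
g(k):  0  1  0  1  2  3  2  3  4  0
So g(9) = 0.
Build the Grundy sequence for row B with g(k) = mex{g(k−s) : s ∈ {3, 5, 6}, s ≤ k}:
k:     0  1  2  3  4  5  6  7  8  9
g(k):  0  0  0  1  1  1  2  2  2  0
So g(9) = 0.
Row C is a plain Nim row of size 4, so its Grundy value is 4.
By the Sprague-Grundy theorem, the Grundy value of a sum of independent games is the XOR of the component values.
Combined value = 0 ⊕ 0 ⊕ 4 = 4.

4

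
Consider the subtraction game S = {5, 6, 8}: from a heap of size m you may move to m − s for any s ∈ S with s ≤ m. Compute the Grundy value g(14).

0

Grundy values for subtraction set {5, 6, 8}:
k:     0  1  2  3  4  5  6  7  8  9 10 11 12 13 14
g(k):  0  0  0  0  0  1  1  1  1  1  2  2  2  0  0
So g(14) = 0.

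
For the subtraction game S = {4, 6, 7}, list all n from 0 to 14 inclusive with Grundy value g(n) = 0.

0, 1, 2, 3, 11, 12, 13, 14

Build the Grundy sequence with g(k) = mex{g(k−s) : s ∈ {4, 6, 7}, s ≤ k}:
k:     0  1  2  3  4  5  6  7  8  9 10 11 12 13 14
g(k):  0  0  0  0  1  1  1  1  2  2  2  0  0  0  0
The P-positions (g = 0) in 0..14 are 0, 1, 2, 3, 11, 12, 13, 14.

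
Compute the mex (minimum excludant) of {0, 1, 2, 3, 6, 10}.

4

The values 0, 1, 2, 3 are all present; 4 is the first non-negative integer missing from the set.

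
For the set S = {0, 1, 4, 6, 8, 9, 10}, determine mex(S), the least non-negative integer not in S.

The values 0, 1 are all present; 2 is the first non-negative integer missing from the set.

2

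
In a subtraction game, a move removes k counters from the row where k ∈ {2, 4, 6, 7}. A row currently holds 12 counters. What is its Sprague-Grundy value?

1

Build the Grundy sequence with g(k) = mex{g(k−s) : s ∈ {2, 4, 6, 7}, s ≤ k}:
k:     0  1  2  3  4  5  6  7  8  9 10 11 12
g(k):  0  0  1  1  2  2  3  3  4  0  0  1  1
So g(12) = 1.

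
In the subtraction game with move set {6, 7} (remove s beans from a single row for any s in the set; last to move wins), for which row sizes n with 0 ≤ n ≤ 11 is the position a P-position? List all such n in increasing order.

Grundy values for subtraction set {6, 7}:
g(0) = mex{} = 0
g(1) = mex{} = 0
g(2) = mex{} = 0
g(3) = mex{} = 0
g(4) = mex{} = 0
g(5) = mex{} = 0
g(6) = mex{0} = 1
g(7) = mex{0} = 1
g(8) = mex{0} = 1
g(9) = mex{0} = 1
g(10) = mex{0} = 1
g(11) = mex{0} = 1
The P-positions (g = 0) in 0..11 are 0, 1, 2, 3, 4, 5.

0, 1, 2, 3, 4, 5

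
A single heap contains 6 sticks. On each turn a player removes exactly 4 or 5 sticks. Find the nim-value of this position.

1

Compute g(0), g(1), … for moves {4, 5}:
k:     0  1  2  3  4  5  6
g(k):  0  0  0  0  1  1  1
So g(6) = 1.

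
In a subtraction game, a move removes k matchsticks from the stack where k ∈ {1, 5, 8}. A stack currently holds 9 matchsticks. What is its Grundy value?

Compute g(0), g(1), … for moves {1, 5, 8}:
k:     0  1  2  3  4  5  6  7  8  9
g(k):  0  1  0  1  0  1  0  1  2  3
So g(9) = 3.

3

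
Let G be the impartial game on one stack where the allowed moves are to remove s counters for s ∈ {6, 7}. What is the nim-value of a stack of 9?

1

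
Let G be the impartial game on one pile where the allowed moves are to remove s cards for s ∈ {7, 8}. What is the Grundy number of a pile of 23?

1

Grundy values for subtraction set {7, 8}:
k:     0  1  2  3  4  5  6  7  8  9 10 11 12 13 14 15 16 17 18 19 20 21 22 23
g(k):  0  0  0  0  0  0  0  1  1  1  1  1  1  1  2  0  0  0  0  0  0  0  1  1
So g(23) = 1.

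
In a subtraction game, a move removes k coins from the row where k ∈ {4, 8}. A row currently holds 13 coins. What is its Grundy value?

Grundy values for subtraction set {4, 8}:
k:     0  1  2  3  4  5  6  7  8  9 10 11 12 13
g(k):  0  0  0  0  1  1  1  1  2  2  2  2  0  0
So g(13) = 0.

0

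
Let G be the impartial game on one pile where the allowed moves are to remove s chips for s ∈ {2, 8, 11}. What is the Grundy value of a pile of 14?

0

Compute g(0), g(1), … for moves {2, 8, 11}:
k:     0  1  2  3  4  5  6  7  8  9 10 11 12 13 14
g(k):  0  0  1  1  0  0  1  1  2  2  0  3  1  2  0
So g(14) = 0.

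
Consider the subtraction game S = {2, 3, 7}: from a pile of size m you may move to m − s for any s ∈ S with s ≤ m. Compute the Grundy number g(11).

0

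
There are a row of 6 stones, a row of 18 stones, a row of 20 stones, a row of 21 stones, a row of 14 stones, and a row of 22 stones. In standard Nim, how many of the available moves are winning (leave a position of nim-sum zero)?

Compute the nim-sum pairwise:
6 ⊕ 18 = 20
20 ⊕ 20 = 0
0 ⊕ 21 = 21
21 ⊕ 14 = 27
27 ⊕ 22 = 13
The overall nim-sum is X = 13. A row of size p has a winning move iff p XOR X < p (reduce it to p XOR X).
  6: 6 XOR 13 = 11 ≥ 6 — no move.
  18: 18 XOR 13 = 31 ≥ 18 — no move.
  20: 20 XOR 13 = 25 ≥ 20 — no move.
  21: 21 XOR 13 = 24 ≥ 21 — no move.
  14: 14 XOR 13 = 3 < 14 — winning move (to 3).
  22: 22 XOR 13 = 27 ≥ 22 — no move.
That gives 1 winning move.

1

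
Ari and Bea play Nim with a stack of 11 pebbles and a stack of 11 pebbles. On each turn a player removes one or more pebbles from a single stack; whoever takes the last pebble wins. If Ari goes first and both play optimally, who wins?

Bea wins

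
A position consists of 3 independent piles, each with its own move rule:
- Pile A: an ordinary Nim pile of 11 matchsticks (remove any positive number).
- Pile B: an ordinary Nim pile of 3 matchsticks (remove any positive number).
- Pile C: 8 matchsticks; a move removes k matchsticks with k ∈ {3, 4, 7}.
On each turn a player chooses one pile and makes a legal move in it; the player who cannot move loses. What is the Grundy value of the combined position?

Pile A is a plain Nim pile of size 11, so its Grundy value is 11.
Pile B is a plain Nim pile of size 3, so its Grundy value is 3.
For pile C, compute g(0), g(1), … with moves {3, 4, 7}:
g(0) = mex{} = 0
g(1) = mex{} = 0
g(2) = mex{} = 0
g(3) = mex{0} = 1
g(4) = mex{0} = 1
g(5) = mex{0} = 1
g(6) = mex{0,1} = 2
g(7) = mex{0,1} = 2
g(8) = mex{0,1} = 2
So g(8) = 2.
By the Sprague-Grundy theorem, the Grundy value of a sum of independent games is the XOR of the component values.
Combined value = 11 ⊕ 3 ⊕ 2 = 10.

10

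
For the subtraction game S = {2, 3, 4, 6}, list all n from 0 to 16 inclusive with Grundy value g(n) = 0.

Grundy values for subtraction set {2, 3, 4, 6}:
k:     0  1  2  3  4  5  6  7  8  9 10 11 12 13 14 15 16
g(k):  0  0  1  1  2  2  3  3  0  0  1  1  2  2  3  3  0
The P-positions (g = 0) in 0..16 are 0, 1, 8, 9, 16.

0, 1, 8, 9, 16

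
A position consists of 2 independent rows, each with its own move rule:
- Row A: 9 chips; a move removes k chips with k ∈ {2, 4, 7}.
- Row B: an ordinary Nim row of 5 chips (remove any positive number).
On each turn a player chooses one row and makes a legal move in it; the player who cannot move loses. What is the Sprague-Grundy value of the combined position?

5

Grundy values for row A (subtraction set {2, 4, 7}):
g(0) = mex{} = 0
g(1) = mex{} = 0
g(2) = mex{0} = 1
g(3) = mex{0} = 1
g(4) = mex{0,1} = 2
g(5) = mex{0,1} = 2
g(6) = mex{1,2} = 0
g(7) = mex{0,1,2} = 3
g(8) = mex{0,2} = 1
g(9) = mex{1,2,3} = 0
So g(9) = 0.
Row B is a plain Nim row of size 5, so its Grundy value is 5.
The value of a disjunctive sum is the nim-sum of the parts.
Combined value = 0 XOR 5 = 5.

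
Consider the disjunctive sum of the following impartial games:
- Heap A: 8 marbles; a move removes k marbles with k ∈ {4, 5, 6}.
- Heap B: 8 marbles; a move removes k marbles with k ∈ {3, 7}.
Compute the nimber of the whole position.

0

Build the Grundy sequence for heap A with g(k) = mex{g(k−s) : s ∈ {4, 5, 6}, s ≤ k}:
k:     0  1  2  3  4  5  6  7  8
g(k):  0  0  0  0  1  1  1  1  2
So g(8) = 2.
Build the Grundy sequence for heap B with g(k) = mex{g(k−s) : s ∈ {3, 7}, s ≤ k}:
k:     0  1  2  3  4  5  6  7  8
g(k):  0  0  0  1  1  1  0  2  2
So g(8) = 2.
By the Sprague-Grundy theorem, the Grundy value of a sum of independent games is the XOR of the component values.
Combined value = 2 ⊕ 2 = 0.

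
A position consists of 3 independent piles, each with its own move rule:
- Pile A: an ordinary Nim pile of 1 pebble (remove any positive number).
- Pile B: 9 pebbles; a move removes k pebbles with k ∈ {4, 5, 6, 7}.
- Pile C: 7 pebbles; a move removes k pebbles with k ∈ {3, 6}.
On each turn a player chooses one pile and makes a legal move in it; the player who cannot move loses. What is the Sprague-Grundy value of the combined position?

1

Pile A is a plain Nim pile of size 1, so its Grundy value is 1.
Build the Grundy sequence for pile B with g(k) = mex{g(k−s) : s ∈ {4, 5, 6, 7}, s ≤ k}:
k:     0  1  2  3  4  5  6  7  8  9
g(k):  0  0  0  0  1  1  1  1  2  2
So g(9) = 2.
Build the Grundy sequence for pile C with g(k) = mex{g(k−s) : s ∈ {3, 6}, s ≤ k}:
g(0) = mex{} = 0
g(1) = mex{} = 0
g(2) = mex{} = 0
g(3) = mex{0} = 1
g(4) = mex{0} = 1
g(5) = mex{0} = 1
g(6) = mex{0,1} = 2
g(7) = mex{0,1} = 2
So g(7) = 2.
The value of a disjunctive sum is the nim-sum of the parts.
Combined value = 1 XOR 2 XOR 2 = 1.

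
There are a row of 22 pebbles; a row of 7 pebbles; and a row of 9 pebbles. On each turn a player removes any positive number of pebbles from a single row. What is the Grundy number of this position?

Compute the nim-sum pairwise:
22 ^ 7 = 17
17 ^ 9 = 24

24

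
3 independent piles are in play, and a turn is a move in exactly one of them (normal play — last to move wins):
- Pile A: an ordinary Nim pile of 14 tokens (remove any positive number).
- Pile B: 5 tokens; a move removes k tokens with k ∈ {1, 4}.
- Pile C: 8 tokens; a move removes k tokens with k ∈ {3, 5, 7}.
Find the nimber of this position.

12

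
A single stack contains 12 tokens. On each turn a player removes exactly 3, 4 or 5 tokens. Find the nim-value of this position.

Grundy values for subtraction set {3, 4, 5}:
g(0) = mex{} = 0
g(1) = mex{} = 0
g(2) = mex{} = 0
g(3) = mex{0} = 1
g(4) = mex{0} = 1
g(5) = mex{0} = 1
g(6) = mex{0,1} = 2
g(7) = mex{0,1} = 2
g(8) = mex{1} = 0
g(9) = mex{1,2} = 0
g(10) = mex{1,2} = 0
g(11) = mex{0,2} = 1
g(12) = mex{0,2} = 1
So g(12) = 1.

1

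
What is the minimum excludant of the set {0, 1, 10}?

2

The values 0, 1 are all present; 2 is the first non-negative integer missing from the set.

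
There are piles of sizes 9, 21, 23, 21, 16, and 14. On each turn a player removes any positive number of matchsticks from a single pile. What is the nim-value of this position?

0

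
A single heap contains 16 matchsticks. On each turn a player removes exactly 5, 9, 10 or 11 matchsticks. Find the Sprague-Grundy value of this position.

Grundy values for subtraction set {5, 9, 10, 11}:
k:     0  1  2  3  4  5  6  7  8  9 10 11 12 13 14 15 16
g(k):  0  0  0  0  0  1  1  1  1  1  2  2  2  2  2  3  0
So g(16) = 0.

0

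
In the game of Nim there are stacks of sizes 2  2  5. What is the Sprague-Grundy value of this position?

Compute the nim-sum pairwise:
2 XOR 2 = 0
0 XOR 5 = 5

5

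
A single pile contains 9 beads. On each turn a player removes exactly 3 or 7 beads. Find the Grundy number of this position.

1

Grundy values for subtraction set {3, 7}:
g(0) = mex{} = 0
g(1) = mex{} = 0
g(2) = mex{} = 0
g(3) = mex{0} = 1
g(4) = mex{0} = 1
g(5) = mex{0} = 1
g(6) = mex{1} = 0
g(7) = mex{0,1} = 2
g(8) = mex{0,1} = 2
g(9) = mex{0} = 1
So g(9) = 1.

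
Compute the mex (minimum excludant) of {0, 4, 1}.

2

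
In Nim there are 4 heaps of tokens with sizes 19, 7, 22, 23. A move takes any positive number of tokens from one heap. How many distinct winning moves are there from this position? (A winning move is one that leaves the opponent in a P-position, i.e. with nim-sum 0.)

3

Nim-sum: 19 ^ 7 ^ 22 ^ 23 = 21.
The overall nim-sum is X = 21. A heap of size p has a winning move iff p XOR X < p (reduce it to p XOR X).
  19: 19 XOR 21 = 6 < 19 — winning move (to 6).
  7: 7 XOR 21 = 18 ≥ 7 — no move.
  22: 22 XOR 21 = 3 < 22 — winning move (to 3).
  23: 23 XOR 21 = 2 < 23 — winning move (to 2).
That gives 3 winning moves.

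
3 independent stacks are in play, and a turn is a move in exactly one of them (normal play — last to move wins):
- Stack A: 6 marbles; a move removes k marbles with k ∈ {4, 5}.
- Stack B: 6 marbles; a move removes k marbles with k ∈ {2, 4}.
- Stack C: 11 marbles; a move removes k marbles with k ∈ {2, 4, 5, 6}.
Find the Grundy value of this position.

For stack A, compute g(0), g(1), … with moves {4, 5}:
g(0) = mex{} = 0
g(1) = mex{} = 0
g(2) = mex{} = 0
g(3) = mex{} = 0
g(4) = mex{0} = 1
g(5) = mex{0} = 1
g(6) = mex{0} = 1
So g(6) = 1.
For stack B, compute g(0), g(1), … with moves {2, 4}:
g(0) = mex{} = 0
g(1) = mex{} = 0
g(2) = mex{0} = 1
g(3) = mex{0} = 1
g(4) = mex{0,1} = 2
g(5) = mex{0,1} = 2
g(6) = mex{1,2} = 0
So g(6) = 0.
For stack C, compute g(0), g(1), … with moves {2, 4, 5, 6}:
g(0) = mex{} = 0
g(1) = mex{} = 0
g(2) = mex{0} = 1
g(3) = mex{0} = 1
g(4) = mex{0,1} = 2
g(5) = mex{0,1} = 2
g(6) = mex{0,1,2} = 3
g(7) = mex{0,1,2} = 3
g(8) = mex{1,2,3} = 0
g(9) = mex{1,2,3} = 0
g(10) = mex{0,2,3} = 1
g(11) = mex{0,2,3} = 1
So g(11) = 1.
By the Sprague-Grundy theorem, the Grundy value of a sum of independent games is the XOR of the component values.
Combined value = 1 XOR 0 XOR 1 = 0.

0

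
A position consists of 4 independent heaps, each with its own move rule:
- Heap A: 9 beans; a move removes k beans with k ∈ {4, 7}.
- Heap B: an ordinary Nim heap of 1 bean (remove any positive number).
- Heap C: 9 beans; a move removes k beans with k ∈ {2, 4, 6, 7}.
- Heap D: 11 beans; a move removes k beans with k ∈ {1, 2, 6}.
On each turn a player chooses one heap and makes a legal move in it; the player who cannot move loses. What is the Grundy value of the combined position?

For heap A, compute g(0), g(1), … with moves {4, 7}:
g(0) = mex{} = 0
g(1) = mex{} = 0
g(2) = mex{} = 0
g(3) = mex{} = 0
g(4) = mex{0} = 1
g(5) = mex{0} = 1
g(6) = mex{0} = 1
g(7) = mex{0} = 1
g(8) = mex{0,1} = 2
g(9) = mex{0,1} = 2
So g(9) = 2.
Heap B is a plain Nim heap of size 1, so its Grundy value is 1.
For heap C, compute g(0), g(1), … with moves {2, 4, 6, 7}:
g(0) = mex{} = 0
g(1) = mex{} = 0
g(2) = mex{0} = 1
g(3) = mex{0} = 1
g(4) = mex{0,1} = 2
g(5) = mex{0,1} = 2
g(6) = mex{0,1,2} = 3
g(7) = mex{0,1,2} = 3
g(8) = mex{0,1,2,3} = 4
g(9) = mex{1,2,3} = 0
So g(9) = 0.
Grundy values for heap D (subtraction set {1, 2, 6}):
g(0) = mex{} = 0
g(1) = mex{0} = 1
g(2) = mex{0,1} = 2
g(3) = mex{1,2} = 0
g(4) = mex{0,2} = 1
g(5) = mex{0,1} = 2
g(6) = mex{0,1,2} = 3
g(7) = mex{1,2,3} = 0
g(8) = mex{0,2,3} = 1
g(9) = mex{0,1} = 2
g(10) = mex{1,2} = 0
g(11) = mex{0,2} = 1
So g(11) = 1.
By the Sprague-Grundy theorem, the Grundy value of a sum of independent games is the XOR of the component values.
Combined value = 2 XOR 1 XOR 0 XOR 1 = 2.

2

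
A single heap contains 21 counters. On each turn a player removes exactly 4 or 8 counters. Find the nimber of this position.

2

Build the Grundy sequence with g(k) = mex{g(k−s) : s ∈ {4, 8}, s ≤ k}:
k:     0  1  2  3  4  5  6  7  8  9 10 11 12 13 14 15 16 17 18 19 20 21
g(k):  0  0  0  0  1  1  1  1  2  2  2  2  0  0  0  0  1  1  1  1  2  2
So g(21) = 2.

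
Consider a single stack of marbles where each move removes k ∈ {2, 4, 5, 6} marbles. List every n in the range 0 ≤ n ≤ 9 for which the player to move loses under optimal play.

Grundy values for subtraction set {2, 4, 5, 6}:
g(0) = mex{} = 0
g(1) = mex{} = 0
g(2) = mex{0} = 1
g(3) = mex{0} = 1
g(4) = mex{0,1} = 2
g(5) = mex{0,1} = 2
g(6) = mex{0,1,2} = 3
g(7) = mex{0,1,2} = 3
g(8) = mex{1,2,3} = 0
g(9) = mex{1,2,3} = 0
The P-positions (g = 0) in 0..9 are 0, 1, 8, 9.

0, 1, 8, 9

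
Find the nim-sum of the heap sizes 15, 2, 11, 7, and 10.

Nim-sum: 15 ^ 2 ^ 11 ^ 7 ^ 10 = 11.

11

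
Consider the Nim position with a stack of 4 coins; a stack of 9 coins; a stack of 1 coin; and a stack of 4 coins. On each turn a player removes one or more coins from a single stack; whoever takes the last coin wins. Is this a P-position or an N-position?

N-position

Compute the nim-sum pairwise:
4 XOR 9 = 13
13 XOR 1 = 12
12 XOR 4 = 8
The nim-sum is 8 ≠ 0, so this is an N-position: the player to move can win.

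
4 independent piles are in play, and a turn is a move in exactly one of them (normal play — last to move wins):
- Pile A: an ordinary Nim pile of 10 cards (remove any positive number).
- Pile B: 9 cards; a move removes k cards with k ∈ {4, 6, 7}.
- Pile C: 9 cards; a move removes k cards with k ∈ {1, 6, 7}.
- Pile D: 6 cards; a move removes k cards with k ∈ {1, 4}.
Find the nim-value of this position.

10

Pile A is a plain Nim pile of size 10, so its Grundy value is 10.
Build the Grundy sequence for pile B with g(k) = mex{g(k−s) : s ∈ {4, 6, 7}, s ≤ k}:
g(0) = mex{} = 0
g(1) = mex{} = 0
g(2) = mex{} = 0
g(3) = mex{} = 0
g(4) = mex{0} = 1
g(5) = mex{0} = 1
g(6) = mex{0} = 1
g(7) = mex{0} = 1
g(8) = mex{0,1} = 2
g(9) = mex{0,1} = 2
So g(9) = 2.
Build the Grundy sequence for pile C with g(k) = mex{g(k−s) : s ∈ {1, 6, 7}, s ≤ k}:
g(0) = mex{} = 0
g(1) = mex{0} = 1
g(2) = mex{1} = 0
g(3) = mex{0} = 1
g(4) = mex{1} = 0
g(5) = mex{0} = 1
g(6) = mex{0,1} = 2
g(7) = mex{0,1,2} = 3
g(8) = mex{0,1,3} = 2
g(9) = mex{0,1,2} = 3
So g(9) = 3.
For pile D, compute g(0), g(1), … with moves {1, 4}:
k:     0  1  2  3  4  5  6
g(k):  0  1  0  1  2  0  1
So g(6) = 1.
The value of a disjunctive sum is the nim-sum of the parts.
Combined value = 10 XOR 2 XOR 3 XOR 1 = 10.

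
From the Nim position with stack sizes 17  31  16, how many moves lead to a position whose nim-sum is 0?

3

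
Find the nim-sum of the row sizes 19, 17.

Nim-sum: 19 ⊕ 17 = 2.

2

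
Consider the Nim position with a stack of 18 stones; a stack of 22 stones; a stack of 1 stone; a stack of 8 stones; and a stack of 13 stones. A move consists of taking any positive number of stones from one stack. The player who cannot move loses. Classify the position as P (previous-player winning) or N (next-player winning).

Compute the nim-sum pairwise:
18 ^ 22 = 4
4 ^ 1 = 5
5 ^ 8 = 13
13 ^ 13 = 0
The nim-sum is 0, so this is a P-position: the player to move is in a losing position under optimal play.

P-position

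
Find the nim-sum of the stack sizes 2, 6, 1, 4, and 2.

3

Compute the nim-sum pairwise:
2 XOR 6 = 4
4 XOR 1 = 5
5 XOR 4 = 1
1 XOR 2 = 3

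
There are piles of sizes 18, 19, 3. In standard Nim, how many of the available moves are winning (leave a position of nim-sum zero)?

Nim-sum: 18 XOR 19 XOR 3 = 2.
The overall nim-sum is X = 2. A pile of size p has a winning move iff p XOR X < p (reduce it to p XOR X).
  18: 18 XOR 2 = 16 < 18 — winning move (to 16).
  19: 19 XOR 2 = 17 < 19 — winning move (to 17).
  3: 3 XOR 2 = 1 < 3 — winning move (to 1).
That gives 3 winning moves.

3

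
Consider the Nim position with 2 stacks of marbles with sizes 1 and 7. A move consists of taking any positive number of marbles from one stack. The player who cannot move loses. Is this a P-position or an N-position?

N-position

Bitwise XOR of the heap sizes:
  001  (1)
  111  (7)
  ---
  110  (6)
The nim-sum is 6 ≠ 0, so this is an N-position: the player to move can win.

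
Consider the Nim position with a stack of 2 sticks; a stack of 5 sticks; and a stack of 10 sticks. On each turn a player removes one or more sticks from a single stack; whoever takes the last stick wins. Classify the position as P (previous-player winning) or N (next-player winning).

Write each in binary and XOR column by column:
  0010  (2)
  0101  (5)
  1010  (10)
  ----
  1101  (13)
The nim-sum is 13 ≠ 0, so this is an N-position: the player to move can win.

N-position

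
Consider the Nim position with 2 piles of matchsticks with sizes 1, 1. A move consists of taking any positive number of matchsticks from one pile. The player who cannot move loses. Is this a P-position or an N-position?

Write each in binary and XOR column by column:
  1  (1)
  1  (1)
  -
  0  (0)
The nim-sum is 0, so this is a P-position: the player to move is in a losing position under optimal play.

P-position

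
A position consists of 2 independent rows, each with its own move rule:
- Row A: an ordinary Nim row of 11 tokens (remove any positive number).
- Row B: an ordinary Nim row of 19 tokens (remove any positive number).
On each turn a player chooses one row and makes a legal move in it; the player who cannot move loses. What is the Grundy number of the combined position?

Row A is a plain Nim row of size 11, so its Grundy value is 11.
Row B is a plain Nim row of size 19, so its Grundy value is 19.
The value of a disjunctive sum is the nim-sum of the parts.
Combined value = 11 XOR 19 = 24.

24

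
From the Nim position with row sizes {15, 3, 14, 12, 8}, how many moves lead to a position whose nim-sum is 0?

Compute the nim-sum pairwise:
15 XOR 3 = 12
12 XOR 14 = 2
2 XOR 12 = 14
14 XOR 8 = 6
The overall nim-sum is X = 6. A row of size p has a winning move iff p XOR X < p (reduce it to p XOR X).
  15: 15 XOR 6 = 9 < 15 — winning move (to 9).
  3: 3 XOR 6 = 5 ≥ 3 — no move.
  14: 14 XOR 6 = 8 < 14 — winning move (to 8).
  12: 12 XOR 6 = 10 < 12 — winning move (to 10).
  8: 8 XOR 6 = 14 ≥ 8 — no move.
That gives 3 winning moves.

3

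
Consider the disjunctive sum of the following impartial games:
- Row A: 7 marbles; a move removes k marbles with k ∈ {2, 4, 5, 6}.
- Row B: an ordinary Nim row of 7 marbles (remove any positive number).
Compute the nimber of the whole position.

4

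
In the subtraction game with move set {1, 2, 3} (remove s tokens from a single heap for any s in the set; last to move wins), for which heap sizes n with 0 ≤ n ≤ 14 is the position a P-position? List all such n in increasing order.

0, 4, 8, 12

Compute g(0), g(1), … for moves {1, 2, 3}:
g(0) = mex{} = 0
g(1) = mex{0} = 1
g(2) = mex{0,1} = 2
g(3) = mex{0,1,2} = 3
g(4) = mex{1,2,3} = 0
g(5) = mex{0,2,3} = 1
g(6) = mex{0,1,3} = 2
g(7) = mex{0,1,2} = 3
g(8) = mex{1,2,3} = 0
g(9) = mex{0,2,3} = 1
g(10) = mex{0,1,3} = 2
g(11) = mex{0,1,2} = 3
g(12) = mex{1,2,3} = 0
g(13) = mex{0,2,3} = 1
g(14) = mex{0,1,3} = 2
The P-positions (g = 0) in 0..14 are 0, 4, 8, 12.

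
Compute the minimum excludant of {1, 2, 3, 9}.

0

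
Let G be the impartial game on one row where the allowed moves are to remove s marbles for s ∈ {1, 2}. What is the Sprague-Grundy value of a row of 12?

0

Build the Grundy sequence with g(k) = mex{g(k−s) : s ∈ {1, 2}, s ≤ k}:
g(0) = mex{} = 0
g(1) = mex{0} = 1
g(2) = mex{0,1} = 2
g(3) = mex{1,2} = 0
g(4) = mex{0,2} = 1
g(5) = mex{0,1} = 2
g(6) = mex{1,2} = 0
g(7) = mex{0,2} = 1
g(8) = mex{0,1} = 2
g(9) = mex{1,2} = 0
g(10) = mex{0,2} = 1
g(11) = mex{0,1} = 2
g(12) = mex{1,2} = 0
So g(12) = 0.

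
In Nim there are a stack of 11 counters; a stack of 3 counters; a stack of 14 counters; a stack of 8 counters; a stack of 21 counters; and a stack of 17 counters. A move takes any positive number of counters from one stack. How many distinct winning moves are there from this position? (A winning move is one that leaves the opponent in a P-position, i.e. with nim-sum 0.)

3

Bitwise XOR of the heap sizes:
  01011  (11)
  00011  (3)
  01110  (14)
  01000  (8)
  10101  (21)
  10001  (17)
  -----
  01010  (10)
The overall nim-sum is X = 10. A stack of size p has a winning move iff p XOR X < p (reduce it to p XOR X).
  11: 11 XOR 10 = 1 < 11 — winning move (to 1).
  3: 3 XOR 10 = 9 ≥ 3 — no move.
  14: 14 XOR 10 = 4 < 14 — winning move (to 4).
  8: 8 XOR 10 = 2 < 8 — winning move (to 2).
  21: 21 XOR 10 = 31 ≥ 21 — no move.
  17: 17 XOR 10 = 27 ≥ 17 — no move.
That gives 3 winning moves.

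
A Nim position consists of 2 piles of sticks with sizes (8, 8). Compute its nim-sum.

0

Bitwise XOR of the heap sizes:
  1000  (8)
  1000  (8)
  ----
  0000  (0)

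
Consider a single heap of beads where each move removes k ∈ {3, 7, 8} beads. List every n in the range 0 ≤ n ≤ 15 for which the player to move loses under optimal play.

0, 1, 2, 6, 11, 12

Build the Grundy sequence with g(k) = mex{g(k−s) : s ∈ {3, 7, 8}, s ≤ k}:
k:     0  1  2  3  4  5  6  7  8  9 10 11 12 13 14 15
g(k):  0  0  0  1  1  1  0  2  2  1  3  0  0  2  1  1
The P-positions (g = 0) in 0..15 are 0, 1, 2, 6, 11, 12.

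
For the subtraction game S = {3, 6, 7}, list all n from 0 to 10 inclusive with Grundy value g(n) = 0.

Grundy values for subtraction set {3, 6, 7}:
k:     0  1  2  3  4  5  6  7  8  9 10
g(k):  0  0  0  1  1  1  2  2  2  3  0
The P-positions (g = 0) in 0..10 are 0, 1, 2, 10.

0, 1, 2, 10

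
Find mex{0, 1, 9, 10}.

2

The values 0, 1 are all present; 2 is the first non-negative integer missing from the set.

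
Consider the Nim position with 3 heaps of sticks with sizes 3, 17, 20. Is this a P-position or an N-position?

Compute the nim-sum pairwise:
3 ^ 17 = 18
18 ^ 20 = 6
The nim-sum is 6 ≠ 0, so this is an N-position: the player to move can win.

N-position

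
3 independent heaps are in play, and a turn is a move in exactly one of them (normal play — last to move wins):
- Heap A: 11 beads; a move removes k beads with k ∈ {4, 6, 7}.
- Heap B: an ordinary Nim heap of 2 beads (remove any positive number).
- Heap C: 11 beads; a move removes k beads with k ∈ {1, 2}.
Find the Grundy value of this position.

0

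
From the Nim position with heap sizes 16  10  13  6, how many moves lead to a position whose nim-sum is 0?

1

Nim-sum: 16 ⊕ 10 ⊕ 13 ⊕ 6 = 17.
The overall nim-sum is X = 17. A heap of size p has a winning move iff p XOR X < p (reduce it to p XOR X).
  16: 16 XOR 17 = 1 < 16 — winning move (to 1).
  10: 10 XOR 17 = 27 ≥ 10 — no move.
  13: 13 XOR 17 = 28 ≥ 13 — no move.
  6: 6 XOR 17 = 23 ≥ 6 — no move.
That gives 1 winning move.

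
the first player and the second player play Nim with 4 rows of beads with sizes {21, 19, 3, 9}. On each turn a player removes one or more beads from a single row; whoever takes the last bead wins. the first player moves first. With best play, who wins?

Compute the nim-sum pairwise:
21 ⊕ 19 = 6
6 ⊕ 3 = 5
5 ⊕ 9 = 12
The nim-sum is 12 ≠ 0, so this is an N-position: the player to move can win; the first player has a winning move.

the first player wins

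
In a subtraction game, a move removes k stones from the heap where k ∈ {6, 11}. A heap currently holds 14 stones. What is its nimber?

Compute g(0), g(1), … for moves {6, 11}:
k:     0  1  2  3  4  5  6  7  8  9 10 11 12 13 14
g(k):  0  0  0  0  0  0  1  1  1  1  1  1  2  2  2
So g(14) = 2.

2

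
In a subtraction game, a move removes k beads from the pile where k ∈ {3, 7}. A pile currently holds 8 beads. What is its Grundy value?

2

Grundy values for subtraction set {3, 7}:
k:     0  1  2  3  4  5  6  7  8
g(k):  0  0  0  1  1  1  0  2  2
So g(8) = 2.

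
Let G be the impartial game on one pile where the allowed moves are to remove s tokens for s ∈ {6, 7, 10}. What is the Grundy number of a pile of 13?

Build the Grundy sequence with g(k) = mex{g(k−s) : s ∈ {6, 7, 10}, s ≤ k}:
k:     0  1  2  3  4  5  6  7  8  9 10 11 12 13
g(k):  0  0  0  0  0  0  1  1  1  1  1  1  2  2
So g(13) = 2.

2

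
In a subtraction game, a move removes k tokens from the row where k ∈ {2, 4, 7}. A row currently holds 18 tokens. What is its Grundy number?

0

Compute g(0), g(1), … for moves {2, 4, 7}:
k:     0  1  2  3  4  5  6  7  8  9 10 11 12 13 14 15 16 17 18
g(k):  0  0  1  1  2  2  0  3  1  0  2  1  0  2  1  0  2  1  0
So g(18) = 0.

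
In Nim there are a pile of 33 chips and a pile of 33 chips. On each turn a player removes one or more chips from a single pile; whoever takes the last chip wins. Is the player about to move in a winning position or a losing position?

Losing position

Bitwise XOR of the heap sizes:
  100001  (33)
  100001  (33)
  ------
  000000  (0)
The nim-sum is 0, so this is a P-position: the player to move is in a losing position under optimal play.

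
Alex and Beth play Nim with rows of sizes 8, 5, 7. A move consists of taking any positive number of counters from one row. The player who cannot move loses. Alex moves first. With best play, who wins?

Alex wins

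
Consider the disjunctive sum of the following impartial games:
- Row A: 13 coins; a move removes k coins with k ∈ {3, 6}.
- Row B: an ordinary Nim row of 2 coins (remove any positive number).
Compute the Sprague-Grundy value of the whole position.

3

Grundy values for row A (subtraction set {3, 6}):
k:     0  1  2  3  4  5  6  7  8  9 10 11 12 13
g(k):  0  0  0  1  1  1  2  2  2  0  0  0  1  1
So g(13) = 1.
Row B is a plain Nim row of size 2, so its Grundy value is 2.
The value of a disjunctive sum is the nim-sum of the parts.
Combined value = 1 ⊕ 2 = 3.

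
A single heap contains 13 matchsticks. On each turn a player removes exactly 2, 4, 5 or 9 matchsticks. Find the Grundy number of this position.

3

Grundy values for subtraction set {2, 4, 5, 9}:
g(0) = mex{} = 0
g(1) = mex{} = 0
g(2) = mex{0} = 1
g(3) = mex{0} = 1
g(4) = mex{0,1} = 2
g(5) = mex{0,1} = 2
g(6) = mex{0,1,2} = 3
g(7) = mex{1,2} = 0
g(8) = mex{1,2,3} = 0
g(9) = mex{0,2} = 1
g(10) = mex{0,2,3} = 1
g(11) = mex{0,1,3} = 2
g(12) = mex{0,1} = 2
g(13) = mex{0,1,2} = 3
So g(13) = 3.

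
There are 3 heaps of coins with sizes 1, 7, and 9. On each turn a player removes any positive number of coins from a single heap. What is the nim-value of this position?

In binary:
  0001  (1)
  0111  (7)
  1001  (9)
  ----
  1111  (15)

15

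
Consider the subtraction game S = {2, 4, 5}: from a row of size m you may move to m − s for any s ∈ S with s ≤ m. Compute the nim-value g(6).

3

Grundy values for subtraction set {2, 4, 5}:
g(0) = mex{} = 0
g(1) = mex{} = 0
g(2) = mex{0} = 1
g(3) = mex{0} = 1
g(4) = mex{0,1} = 2
g(5) = mex{0,1} = 2
g(6) = mex{0,1,2} = 3
So g(6) = 3.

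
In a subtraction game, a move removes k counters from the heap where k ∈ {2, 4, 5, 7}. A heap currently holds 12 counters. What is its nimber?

Compute g(0), g(1), … for moves {2, 4, 5, 7}:
g(0) = mex{} = 0
g(1) = mex{} = 0
g(2) = mex{0} = 1
g(3) = mex{0} = 1
g(4) = mex{0,1} = 2
g(5) = mex{0,1} = 2
g(6) = mex{0,1,2} = 3
g(7) = mex{0,1,2} = 3
g(8) = mex{0,1,2,3} = 4
g(9) = mex{1,2,3} = 0
g(10) = mex{1,2,3,4} = 0
g(11) = mex{0,2,3} = 1
g(12) = mex{0,2,3,4} = 1
So g(12) = 1.

1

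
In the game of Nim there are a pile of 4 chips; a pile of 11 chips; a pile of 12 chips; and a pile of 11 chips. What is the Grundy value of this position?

8

In binary:
  0100  (4)
  1011  (11)
  1100  (12)
  1011  (11)
  ----
  1000  (8)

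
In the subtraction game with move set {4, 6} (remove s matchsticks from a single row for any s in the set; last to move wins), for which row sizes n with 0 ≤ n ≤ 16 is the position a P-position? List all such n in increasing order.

0, 1, 2, 3, 10, 11, 12, 13

Compute g(0), g(1), … for moves {4, 6}:
k:     0  1  2  3  4  5  6  7  8  9 10 11 12 13 14 15 16
g(k):  0  0  0  0  1  1  1  1  2  2  0  0  0  0  1  1  1
The P-positions (g = 0) in 0..16 are 0, 1, 2, 3, 10, 11, 12, 13.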